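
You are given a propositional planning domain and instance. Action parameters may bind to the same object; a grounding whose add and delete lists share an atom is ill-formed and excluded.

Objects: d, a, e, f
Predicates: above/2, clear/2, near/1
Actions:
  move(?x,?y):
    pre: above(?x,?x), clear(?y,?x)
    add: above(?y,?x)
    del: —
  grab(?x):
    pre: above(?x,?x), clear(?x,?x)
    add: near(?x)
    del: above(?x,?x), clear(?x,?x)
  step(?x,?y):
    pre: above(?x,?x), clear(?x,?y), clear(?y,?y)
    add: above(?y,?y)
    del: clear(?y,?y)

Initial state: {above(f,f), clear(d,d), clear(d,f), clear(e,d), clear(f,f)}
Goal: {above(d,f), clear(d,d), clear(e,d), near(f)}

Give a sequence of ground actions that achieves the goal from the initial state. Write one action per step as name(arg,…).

1. move(f,d)  →  {above(d,f), above(f,f), clear(d,d), clear(d,f), clear(e,d), clear(f,f)}
2. grab(f)  →  {above(d,f), clear(d,d), clear(d,f), clear(e,d), near(f)}

move(f,d); grab(f)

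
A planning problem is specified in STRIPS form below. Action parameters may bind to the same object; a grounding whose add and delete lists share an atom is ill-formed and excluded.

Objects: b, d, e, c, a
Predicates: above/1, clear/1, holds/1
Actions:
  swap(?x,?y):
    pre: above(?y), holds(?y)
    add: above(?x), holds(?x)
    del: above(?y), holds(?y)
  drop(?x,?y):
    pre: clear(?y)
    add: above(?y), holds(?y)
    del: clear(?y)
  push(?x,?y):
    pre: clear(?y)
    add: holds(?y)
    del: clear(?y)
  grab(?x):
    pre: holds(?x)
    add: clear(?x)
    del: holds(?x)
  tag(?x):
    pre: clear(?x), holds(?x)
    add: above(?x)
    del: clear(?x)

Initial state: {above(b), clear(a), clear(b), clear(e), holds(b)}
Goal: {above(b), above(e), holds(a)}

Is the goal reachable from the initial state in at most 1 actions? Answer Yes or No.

No

1. drop(b,e)  →  {above(b), above(e), clear(a), clear(b), holds(b), holds(e)}
2. drop(b,a)  →  {above(a), above(b), above(e), clear(b), holds(a), holds(b), holds(e)}
optimal plan length = 2; 2 > 1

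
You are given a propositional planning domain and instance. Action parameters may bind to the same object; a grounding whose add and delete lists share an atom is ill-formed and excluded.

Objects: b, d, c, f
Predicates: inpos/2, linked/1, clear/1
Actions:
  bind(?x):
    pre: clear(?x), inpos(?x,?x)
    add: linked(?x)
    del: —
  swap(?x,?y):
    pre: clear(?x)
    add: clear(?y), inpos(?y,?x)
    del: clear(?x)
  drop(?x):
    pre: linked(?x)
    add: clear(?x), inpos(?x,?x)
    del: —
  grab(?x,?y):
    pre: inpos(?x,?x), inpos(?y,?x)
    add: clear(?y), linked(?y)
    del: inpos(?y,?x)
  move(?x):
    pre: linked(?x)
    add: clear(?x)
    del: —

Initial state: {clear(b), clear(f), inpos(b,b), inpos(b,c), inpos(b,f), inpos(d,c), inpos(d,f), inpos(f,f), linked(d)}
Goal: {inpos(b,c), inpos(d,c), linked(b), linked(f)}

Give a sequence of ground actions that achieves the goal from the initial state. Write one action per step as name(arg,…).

bind(b); bind(f)

1. bind(b)  →  {clear(b), clear(f), inpos(b,b), inpos(b,c), inpos(b,f), inpos(d,c), inpos(d,f), inpos(f,f), linked(b), linked(d)}
2. bind(f)  →  {clear(b), clear(f), inpos(b,b), inpos(b,c), inpos(b,f), inpos(d,c), inpos(d,f), inpos(f,f), linked(b), linked(d), linked(f)}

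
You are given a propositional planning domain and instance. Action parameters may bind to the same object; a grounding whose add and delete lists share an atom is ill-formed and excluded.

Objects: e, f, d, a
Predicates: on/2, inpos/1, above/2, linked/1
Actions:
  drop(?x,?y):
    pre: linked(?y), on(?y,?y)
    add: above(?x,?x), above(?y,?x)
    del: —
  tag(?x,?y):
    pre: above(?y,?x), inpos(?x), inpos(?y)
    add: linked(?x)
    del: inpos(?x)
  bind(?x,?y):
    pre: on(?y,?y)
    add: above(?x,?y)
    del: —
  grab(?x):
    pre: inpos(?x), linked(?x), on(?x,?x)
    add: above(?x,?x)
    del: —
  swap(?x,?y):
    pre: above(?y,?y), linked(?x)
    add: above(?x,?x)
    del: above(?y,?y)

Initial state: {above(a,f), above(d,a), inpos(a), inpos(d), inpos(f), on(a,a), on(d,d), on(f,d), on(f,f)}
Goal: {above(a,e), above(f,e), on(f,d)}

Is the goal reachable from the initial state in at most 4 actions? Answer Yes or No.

Yes

1. tag(f,a)  →  {above(a,f), above(d,a), inpos(a), inpos(d), linked(f), on(a,a), on(d,d), on(f,d), on(f,f)}
2. drop(e,f)  →  {above(a,f), above(d,a), above(e,e), above(f,e), inpos(a), inpos(d), linked(f), on(a,a), on(d,d), on(f,d), on(f,f)}
3. tag(a,d)  →  {above(a,f), above(d,a), above(e,e), above(f,e), inpos(d), linked(a), linked(f), on(a,a), on(d,d), on(f,d), on(f,f)}
4. drop(e,a)  →  {above(a,e), above(a,f), above(d,a), above(e,e), above(f,e), inpos(d), linked(a), linked(f), on(a,a), on(d,d), on(f,d), on(f,f)}
optimal plan length = 4; 4 ≤ 4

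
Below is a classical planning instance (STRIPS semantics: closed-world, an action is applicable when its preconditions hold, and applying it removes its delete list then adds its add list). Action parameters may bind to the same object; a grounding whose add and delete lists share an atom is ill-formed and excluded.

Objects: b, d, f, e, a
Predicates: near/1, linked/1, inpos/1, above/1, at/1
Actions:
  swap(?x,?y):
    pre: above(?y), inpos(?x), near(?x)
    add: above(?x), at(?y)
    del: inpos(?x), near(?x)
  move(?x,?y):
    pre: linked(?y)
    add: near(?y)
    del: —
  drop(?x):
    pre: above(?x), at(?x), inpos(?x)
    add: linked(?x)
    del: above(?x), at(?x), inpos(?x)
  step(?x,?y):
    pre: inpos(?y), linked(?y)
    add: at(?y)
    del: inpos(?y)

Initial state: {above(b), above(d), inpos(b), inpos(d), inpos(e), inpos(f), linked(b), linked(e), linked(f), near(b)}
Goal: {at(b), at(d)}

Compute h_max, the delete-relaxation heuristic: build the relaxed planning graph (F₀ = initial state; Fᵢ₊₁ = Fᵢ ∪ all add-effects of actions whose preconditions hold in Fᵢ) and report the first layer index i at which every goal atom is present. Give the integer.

1

F0 = init (10 atoms)
F1 = F0 ∪ {at(b), at(d), at(e), at(f), near(e), near(f)}  (16 atoms)
goal ⊆ F1  ⇒  h_max = 1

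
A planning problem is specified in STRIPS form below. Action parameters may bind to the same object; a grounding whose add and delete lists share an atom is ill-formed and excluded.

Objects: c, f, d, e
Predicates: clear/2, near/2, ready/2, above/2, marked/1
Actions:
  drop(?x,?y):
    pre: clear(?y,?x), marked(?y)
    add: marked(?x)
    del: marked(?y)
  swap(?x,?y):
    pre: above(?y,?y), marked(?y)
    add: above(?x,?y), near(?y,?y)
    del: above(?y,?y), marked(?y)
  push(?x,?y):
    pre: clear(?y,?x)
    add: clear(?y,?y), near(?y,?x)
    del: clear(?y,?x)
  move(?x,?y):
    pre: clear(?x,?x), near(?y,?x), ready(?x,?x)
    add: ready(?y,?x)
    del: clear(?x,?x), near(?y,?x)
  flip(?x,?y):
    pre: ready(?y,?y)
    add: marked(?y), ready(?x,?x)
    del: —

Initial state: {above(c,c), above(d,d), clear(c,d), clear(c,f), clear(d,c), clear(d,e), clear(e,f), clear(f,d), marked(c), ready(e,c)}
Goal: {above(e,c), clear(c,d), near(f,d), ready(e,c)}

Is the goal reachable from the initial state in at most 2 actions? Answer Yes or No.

Yes

1. swap(e,c)  →  {above(d,d), above(e,c), clear(c,d), clear(c,f), clear(d,c), clear(d,e), clear(e,f), clear(f,d), near(c,c), ready(e,c)}
2. push(d,f)  →  {above(d,d), above(e,c), clear(c,d), clear(c,f), clear(d,c), clear(d,e), clear(e,f), clear(f,f), near(c,c), near(f,d), ready(e,c)}
optimal plan length = 2; 2 ≤ 2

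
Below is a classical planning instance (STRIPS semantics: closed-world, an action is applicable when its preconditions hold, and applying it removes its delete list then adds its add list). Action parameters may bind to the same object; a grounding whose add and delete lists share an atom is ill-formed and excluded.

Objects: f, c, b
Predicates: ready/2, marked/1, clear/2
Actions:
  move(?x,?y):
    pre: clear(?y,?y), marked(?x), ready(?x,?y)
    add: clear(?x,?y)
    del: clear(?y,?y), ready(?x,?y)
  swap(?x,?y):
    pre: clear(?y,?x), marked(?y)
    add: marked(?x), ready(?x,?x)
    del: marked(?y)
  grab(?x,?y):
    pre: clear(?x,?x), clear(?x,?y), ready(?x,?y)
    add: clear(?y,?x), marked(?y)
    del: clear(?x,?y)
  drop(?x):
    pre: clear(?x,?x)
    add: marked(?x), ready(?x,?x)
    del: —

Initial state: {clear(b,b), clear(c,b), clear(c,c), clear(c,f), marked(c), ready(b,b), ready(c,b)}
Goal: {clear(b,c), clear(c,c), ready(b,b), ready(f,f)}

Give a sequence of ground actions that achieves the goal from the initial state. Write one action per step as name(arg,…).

swap(f,c); grab(c,b)

1. swap(f,c)  →  {clear(b,b), clear(c,b), clear(c,c), clear(c,f), marked(f), ready(b,b), ready(c,b), ready(f,f)}
2. grab(c,b)  →  {clear(b,b), clear(b,c), clear(c,c), clear(c,f), marked(b), marked(f), ready(b,b), ready(c,b), ready(f,f)}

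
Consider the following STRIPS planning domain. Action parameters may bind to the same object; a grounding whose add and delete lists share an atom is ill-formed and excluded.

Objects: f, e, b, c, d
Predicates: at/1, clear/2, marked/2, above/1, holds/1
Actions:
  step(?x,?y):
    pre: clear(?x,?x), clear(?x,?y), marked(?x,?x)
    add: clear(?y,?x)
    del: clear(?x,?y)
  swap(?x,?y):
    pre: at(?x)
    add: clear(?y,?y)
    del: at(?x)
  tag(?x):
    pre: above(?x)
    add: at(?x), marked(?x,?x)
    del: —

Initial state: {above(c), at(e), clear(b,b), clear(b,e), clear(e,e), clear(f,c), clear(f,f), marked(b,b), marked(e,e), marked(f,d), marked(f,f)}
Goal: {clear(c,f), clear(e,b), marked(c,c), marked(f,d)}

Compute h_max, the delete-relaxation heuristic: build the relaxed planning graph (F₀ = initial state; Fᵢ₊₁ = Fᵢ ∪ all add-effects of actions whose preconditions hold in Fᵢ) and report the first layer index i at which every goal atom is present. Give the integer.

F0 = init (11 atoms)
F1 = F0 ∪ {at(c), clear(c,c), clear(c,f), clear(d,d), clear(e,b), marked(c,c)}  (17 atoms)
goal ⊆ F1  ⇒  h_max = 1

1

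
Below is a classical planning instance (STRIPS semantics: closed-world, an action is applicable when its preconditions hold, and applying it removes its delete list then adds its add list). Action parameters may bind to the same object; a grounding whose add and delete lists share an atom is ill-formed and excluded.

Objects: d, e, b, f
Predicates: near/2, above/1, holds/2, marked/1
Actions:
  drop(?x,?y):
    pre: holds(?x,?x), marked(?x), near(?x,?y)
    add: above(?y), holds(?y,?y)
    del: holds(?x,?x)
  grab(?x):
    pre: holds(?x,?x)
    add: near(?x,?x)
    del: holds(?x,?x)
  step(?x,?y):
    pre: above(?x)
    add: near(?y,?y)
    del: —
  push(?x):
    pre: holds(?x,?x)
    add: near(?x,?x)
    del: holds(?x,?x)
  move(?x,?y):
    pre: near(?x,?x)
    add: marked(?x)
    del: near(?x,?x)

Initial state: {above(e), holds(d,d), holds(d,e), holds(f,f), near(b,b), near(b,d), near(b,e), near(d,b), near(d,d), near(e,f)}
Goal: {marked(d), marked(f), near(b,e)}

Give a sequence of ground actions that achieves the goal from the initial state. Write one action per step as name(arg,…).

1. grab(f)  →  {above(e), holds(d,d), holds(d,e), near(b,b), near(b,d), near(b,e), near(d,b), near(d,d), near(e,f), near(f,f)}
2. move(d,d)  →  {above(e), holds(d,d), holds(d,e), marked(d), near(b,b), near(b,d), near(b,e), near(d,b), near(e,f), near(f,f)}
3. move(f,d)  →  {above(e), holds(d,d), holds(d,e), marked(d), marked(f), near(b,b), near(b,d), near(b,e), near(d,b), near(e,f)}

grab(f); move(d,d); move(f,d)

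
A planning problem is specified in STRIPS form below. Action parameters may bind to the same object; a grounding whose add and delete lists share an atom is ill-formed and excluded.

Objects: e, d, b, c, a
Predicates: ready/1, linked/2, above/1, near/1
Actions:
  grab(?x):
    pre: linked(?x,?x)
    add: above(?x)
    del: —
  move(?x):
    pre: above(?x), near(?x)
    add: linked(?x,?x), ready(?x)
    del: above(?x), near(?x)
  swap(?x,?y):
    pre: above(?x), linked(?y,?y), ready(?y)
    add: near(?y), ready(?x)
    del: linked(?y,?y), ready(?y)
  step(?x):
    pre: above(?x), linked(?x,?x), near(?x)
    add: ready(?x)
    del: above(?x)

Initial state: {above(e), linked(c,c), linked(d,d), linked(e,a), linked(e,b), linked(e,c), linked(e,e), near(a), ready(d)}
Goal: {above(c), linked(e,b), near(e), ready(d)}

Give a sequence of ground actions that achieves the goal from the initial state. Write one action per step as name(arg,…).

grab(d); grab(c); swap(e,d); swap(d,e)

1. grab(d)  →  {above(d), above(e), linked(c,c), linked(d,d), linked(e,a), linked(e,b), linked(e,c), linked(e,e), near(a), ready(d)}
2. grab(c)  →  {above(c), above(d), above(e), linked(c,c), linked(d,d), linked(e,a), linked(e,b), linked(e,c), linked(e,e), near(a), ready(d)}
3. swap(e,d)  →  {above(c), above(d), above(e), linked(c,c), linked(e,a), linked(e,b), linked(e,c), linked(e,e), near(a), near(d), ready(e)}
4. swap(d,e)  →  {above(c), above(d), above(e), linked(c,c), linked(e,a), linked(e,b), linked(e,c), near(a), near(d), near(e), ready(d)}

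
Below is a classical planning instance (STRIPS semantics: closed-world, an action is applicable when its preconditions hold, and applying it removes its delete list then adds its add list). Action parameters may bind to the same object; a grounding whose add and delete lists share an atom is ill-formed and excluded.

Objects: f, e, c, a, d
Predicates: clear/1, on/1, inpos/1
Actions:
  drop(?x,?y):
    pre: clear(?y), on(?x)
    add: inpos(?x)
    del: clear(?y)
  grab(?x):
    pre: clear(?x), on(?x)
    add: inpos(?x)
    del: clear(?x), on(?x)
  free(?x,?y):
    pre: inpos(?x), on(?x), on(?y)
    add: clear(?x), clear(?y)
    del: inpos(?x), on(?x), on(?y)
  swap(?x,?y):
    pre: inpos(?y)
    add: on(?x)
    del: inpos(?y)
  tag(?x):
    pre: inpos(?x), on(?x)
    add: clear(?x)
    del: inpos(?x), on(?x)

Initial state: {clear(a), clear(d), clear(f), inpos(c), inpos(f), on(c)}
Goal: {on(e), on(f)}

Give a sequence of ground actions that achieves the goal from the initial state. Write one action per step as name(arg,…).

swap(f,f); swap(e,c)

1. swap(f,f)  →  {clear(a), clear(d), clear(f), inpos(c), on(c), on(f)}
2. swap(e,c)  →  {clear(a), clear(d), clear(f), on(c), on(e), on(f)}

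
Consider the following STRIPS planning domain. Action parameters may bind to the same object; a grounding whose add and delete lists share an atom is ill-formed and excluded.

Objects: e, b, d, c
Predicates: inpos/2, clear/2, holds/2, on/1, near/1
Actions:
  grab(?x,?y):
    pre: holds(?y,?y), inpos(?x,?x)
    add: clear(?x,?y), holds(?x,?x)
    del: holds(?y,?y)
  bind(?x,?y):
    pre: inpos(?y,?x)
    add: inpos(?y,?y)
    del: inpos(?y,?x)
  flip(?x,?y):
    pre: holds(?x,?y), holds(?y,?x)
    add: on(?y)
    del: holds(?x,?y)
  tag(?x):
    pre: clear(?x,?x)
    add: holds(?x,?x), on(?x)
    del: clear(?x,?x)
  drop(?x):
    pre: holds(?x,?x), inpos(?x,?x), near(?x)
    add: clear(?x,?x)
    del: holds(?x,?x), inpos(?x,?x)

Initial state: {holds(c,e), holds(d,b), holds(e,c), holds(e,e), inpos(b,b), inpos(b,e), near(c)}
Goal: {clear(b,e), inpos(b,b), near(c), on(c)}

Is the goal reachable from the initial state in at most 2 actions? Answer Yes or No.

1. grab(b,e)  →  {clear(b,e), holds(b,b), holds(c,e), holds(d,b), holds(e,c), inpos(b,b), inpos(b,e), near(c)}
2. flip(e,c)  →  {clear(b,e), holds(b,b), holds(c,e), holds(d,b), inpos(b,b), inpos(b,e), near(c), on(c)}
optimal plan length = 2; 2 ≤ 2

Yes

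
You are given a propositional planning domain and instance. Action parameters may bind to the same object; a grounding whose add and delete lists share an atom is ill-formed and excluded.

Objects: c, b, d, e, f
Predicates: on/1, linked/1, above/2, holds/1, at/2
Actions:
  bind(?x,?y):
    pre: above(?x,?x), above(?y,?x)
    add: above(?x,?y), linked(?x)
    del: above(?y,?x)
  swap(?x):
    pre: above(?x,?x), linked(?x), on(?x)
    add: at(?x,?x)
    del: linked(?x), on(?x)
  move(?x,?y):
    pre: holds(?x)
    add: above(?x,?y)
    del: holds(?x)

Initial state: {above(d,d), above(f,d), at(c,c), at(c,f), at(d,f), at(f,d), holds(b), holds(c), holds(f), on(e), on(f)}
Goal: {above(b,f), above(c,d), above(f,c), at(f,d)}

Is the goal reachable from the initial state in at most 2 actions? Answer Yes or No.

No

1. move(c,d)  →  {above(c,d), above(d,d), above(f,d), at(c,c), at(c,f), at(d,f), at(f,d), holds(b), holds(f), on(e), on(f)}
2. move(b,f)  →  {above(b,f), above(c,d), above(d,d), above(f,d), at(c,c), at(c,f), at(d,f), at(f,d), holds(f), on(e), on(f)}
3. move(f,c)  →  {above(b,f), above(c,d), above(d,d), above(f,c), above(f,d), at(c,c), at(c,f), at(d,f), at(f,d), on(e), on(f)}
optimal plan length = 3; 3 > 2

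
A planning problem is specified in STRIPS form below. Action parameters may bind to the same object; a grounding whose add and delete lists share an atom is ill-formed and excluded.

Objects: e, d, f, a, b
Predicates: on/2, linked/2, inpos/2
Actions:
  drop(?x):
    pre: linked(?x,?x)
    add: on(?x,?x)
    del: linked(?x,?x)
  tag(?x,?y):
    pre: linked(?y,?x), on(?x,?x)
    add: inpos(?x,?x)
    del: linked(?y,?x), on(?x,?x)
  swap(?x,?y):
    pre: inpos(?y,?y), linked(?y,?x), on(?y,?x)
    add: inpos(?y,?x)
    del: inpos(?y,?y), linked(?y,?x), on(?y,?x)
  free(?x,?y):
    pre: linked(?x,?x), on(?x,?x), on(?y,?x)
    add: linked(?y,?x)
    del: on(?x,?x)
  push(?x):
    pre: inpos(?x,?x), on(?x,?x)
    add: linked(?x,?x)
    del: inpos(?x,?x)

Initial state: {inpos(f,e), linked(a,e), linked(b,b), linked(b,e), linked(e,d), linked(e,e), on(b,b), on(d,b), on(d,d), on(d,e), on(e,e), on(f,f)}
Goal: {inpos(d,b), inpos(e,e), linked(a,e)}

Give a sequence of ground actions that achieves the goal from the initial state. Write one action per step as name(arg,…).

1. tag(e,e)  →  {inpos(e,e), inpos(f,e), linked(a,e), linked(b,b), linked(b,e), linked(e,d), on(b,b), on(d,b), on(d,d), on(d,e), on(f,f)}
2. tag(d,e)  →  {inpos(d,d), inpos(e,e), inpos(f,e), linked(a,e), linked(b,b), linked(b,e), on(b,b), on(d,b), on(d,e), on(f,f)}
3. free(b,d)  →  {inpos(d,d), inpos(e,e), inpos(f,e), linked(a,e), linked(b,b), linked(b,e), linked(d,b), on(d,b), on(d,e), on(f,f)}
4. swap(b,d)  →  {inpos(d,b), inpos(e,e), inpos(f,e), linked(a,e), linked(b,b), linked(b,e), on(d,e), on(f,f)}

tag(e,e); tag(d,e); free(b,d); swap(b,d)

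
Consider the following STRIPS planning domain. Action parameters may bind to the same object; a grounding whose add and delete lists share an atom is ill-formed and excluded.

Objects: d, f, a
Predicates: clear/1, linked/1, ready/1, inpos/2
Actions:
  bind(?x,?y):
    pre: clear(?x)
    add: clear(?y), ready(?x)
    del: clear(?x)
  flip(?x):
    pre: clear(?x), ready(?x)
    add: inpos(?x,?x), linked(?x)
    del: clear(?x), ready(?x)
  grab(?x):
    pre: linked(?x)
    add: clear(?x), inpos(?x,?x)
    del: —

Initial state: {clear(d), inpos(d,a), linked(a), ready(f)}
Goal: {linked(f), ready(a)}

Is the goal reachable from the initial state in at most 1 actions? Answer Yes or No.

1. bind(d,a)  →  {clear(a), inpos(d,a), linked(a), ready(d), ready(f)}
2. bind(a,f)  →  {clear(f), inpos(d,a), linked(a), ready(a), ready(d), ready(f)}
3. flip(f)  →  {inpos(d,a), inpos(f,f), linked(a), linked(f), ready(a), ready(d)}
optimal plan length = 3; 3 > 1

No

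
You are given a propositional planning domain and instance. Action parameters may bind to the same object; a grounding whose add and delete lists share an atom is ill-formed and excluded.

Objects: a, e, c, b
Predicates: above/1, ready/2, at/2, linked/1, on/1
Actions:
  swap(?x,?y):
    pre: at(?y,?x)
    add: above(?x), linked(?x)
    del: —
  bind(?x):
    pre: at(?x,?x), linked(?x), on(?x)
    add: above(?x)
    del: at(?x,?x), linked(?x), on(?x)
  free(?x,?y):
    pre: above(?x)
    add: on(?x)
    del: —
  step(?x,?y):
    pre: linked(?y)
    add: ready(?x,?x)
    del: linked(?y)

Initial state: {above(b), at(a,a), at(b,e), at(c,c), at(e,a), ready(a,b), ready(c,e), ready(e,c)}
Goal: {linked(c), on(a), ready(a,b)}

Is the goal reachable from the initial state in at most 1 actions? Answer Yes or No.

1. swap(a,a)  →  {above(a), above(b), at(a,a), at(b,e), at(c,c), at(e,a), linked(a), ready(a,b), ready(c,e), ready(e,c)}
2. swap(c,c)  →  {above(a), above(b), above(c), at(a,a), at(b,e), at(c,c), at(e,a), linked(a), linked(c), ready(a,b), ready(c,e), ready(e,c)}
3. free(a,a)  →  {above(a), above(b), above(c), at(a,a), at(b,e), at(c,c), at(e,a), linked(a), linked(c), on(a), ready(a,b), ready(c,e), ready(e,c)}
optimal plan length = 3; 3 > 1

No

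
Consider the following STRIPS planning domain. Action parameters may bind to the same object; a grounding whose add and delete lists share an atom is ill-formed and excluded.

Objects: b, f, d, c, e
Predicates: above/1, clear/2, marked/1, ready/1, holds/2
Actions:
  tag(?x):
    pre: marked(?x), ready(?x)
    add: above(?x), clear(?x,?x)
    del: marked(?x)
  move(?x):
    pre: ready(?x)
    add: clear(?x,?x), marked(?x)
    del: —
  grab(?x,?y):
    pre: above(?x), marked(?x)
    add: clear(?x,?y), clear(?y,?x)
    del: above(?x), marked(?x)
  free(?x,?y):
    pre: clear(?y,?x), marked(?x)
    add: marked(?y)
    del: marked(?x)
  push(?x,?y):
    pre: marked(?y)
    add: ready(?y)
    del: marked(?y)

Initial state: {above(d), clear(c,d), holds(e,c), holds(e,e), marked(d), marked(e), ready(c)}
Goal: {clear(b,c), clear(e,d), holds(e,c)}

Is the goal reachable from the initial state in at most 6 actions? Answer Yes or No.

1. move(c)  →  {above(d), clear(c,c), clear(c,d), holds(e,c), holds(e,e), marked(c), marked(d), marked(e), ready(c)}
2. tag(c)  →  {above(c), above(d), clear(c,c), clear(c,d), holds(e,c), holds(e,e), marked(d), marked(e), ready(c)}
3. move(c)  →  {above(c), above(d), clear(c,c), clear(c,d), holds(e,c), holds(e,e), marked(c), marked(d), marked(e), ready(c)}
4. grab(d,e)  →  {above(c), clear(c,c), clear(c,d), clear(d,e), clear(e,d), holds(e,c), holds(e,e), marked(c), marked(e), ready(c)}
5. grab(c,b)  →  {clear(b,c), clear(c,b), clear(c,c), clear(c,d), clear(d,e), clear(e,d), holds(e,c), holds(e,e), marked(e), ready(c)}
optimal plan length = 5; 5 ≤ 6

Yes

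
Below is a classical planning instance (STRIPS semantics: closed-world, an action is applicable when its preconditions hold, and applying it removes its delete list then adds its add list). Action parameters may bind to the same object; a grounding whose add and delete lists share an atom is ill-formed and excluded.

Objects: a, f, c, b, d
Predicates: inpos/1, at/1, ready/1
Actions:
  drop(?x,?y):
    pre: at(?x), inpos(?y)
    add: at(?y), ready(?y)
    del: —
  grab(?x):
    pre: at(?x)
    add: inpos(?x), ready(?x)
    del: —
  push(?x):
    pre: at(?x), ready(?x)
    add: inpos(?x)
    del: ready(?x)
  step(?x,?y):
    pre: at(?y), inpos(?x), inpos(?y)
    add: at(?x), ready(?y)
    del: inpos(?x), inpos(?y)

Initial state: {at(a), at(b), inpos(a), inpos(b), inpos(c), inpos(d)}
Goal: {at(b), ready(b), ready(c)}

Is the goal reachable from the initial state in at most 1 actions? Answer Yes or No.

1. drop(a,c)  →  {at(a), at(b), at(c), inpos(a), inpos(b), inpos(c), inpos(d), ready(c)}
2. drop(a,b)  →  {at(a), at(b), at(c), inpos(a), inpos(b), inpos(c), inpos(d), ready(b), ready(c)}
optimal plan length = 2; 2 > 1

No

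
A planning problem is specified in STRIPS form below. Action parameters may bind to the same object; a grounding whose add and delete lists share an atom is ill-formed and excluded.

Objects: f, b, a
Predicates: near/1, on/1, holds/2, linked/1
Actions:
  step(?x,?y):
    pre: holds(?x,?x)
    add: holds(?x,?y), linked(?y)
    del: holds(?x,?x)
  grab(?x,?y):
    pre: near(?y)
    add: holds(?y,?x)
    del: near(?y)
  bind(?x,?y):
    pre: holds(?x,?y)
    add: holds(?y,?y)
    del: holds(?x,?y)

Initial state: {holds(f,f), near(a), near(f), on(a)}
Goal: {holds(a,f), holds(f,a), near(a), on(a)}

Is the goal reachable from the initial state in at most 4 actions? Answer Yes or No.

Yes

1. step(f,a)  →  {holds(f,a), linked(a), near(a), near(f), on(a)}
2. bind(f,a)  →  {holds(a,a), linked(a), near(a), near(f), on(a)}
3. step(a,f)  →  {holds(a,f), linked(a), linked(f), near(a), near(f), on(a)}
4. grab(a,f)  →  {holds(a,f), holds(f,a), linked(a), linked(f), near(a), on(a)}
optimal plan length = 4; 4 ≤ 4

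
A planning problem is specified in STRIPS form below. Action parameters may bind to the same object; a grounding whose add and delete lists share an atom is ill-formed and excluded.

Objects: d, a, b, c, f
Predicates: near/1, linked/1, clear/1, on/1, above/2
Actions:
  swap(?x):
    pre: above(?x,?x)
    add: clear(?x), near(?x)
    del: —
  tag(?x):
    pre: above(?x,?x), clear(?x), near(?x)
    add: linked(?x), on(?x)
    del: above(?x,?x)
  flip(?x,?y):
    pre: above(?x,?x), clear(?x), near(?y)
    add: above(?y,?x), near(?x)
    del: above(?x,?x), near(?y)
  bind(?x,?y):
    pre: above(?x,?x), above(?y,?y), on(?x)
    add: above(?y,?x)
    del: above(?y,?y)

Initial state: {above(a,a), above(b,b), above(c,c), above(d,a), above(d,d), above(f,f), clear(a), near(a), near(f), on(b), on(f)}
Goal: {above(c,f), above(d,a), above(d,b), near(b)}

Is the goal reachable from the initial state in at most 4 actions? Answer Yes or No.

Yes

1. swap(b)  →  {above(a,a), above(b,b), above(c,c), above(d,a), above(d,d), above(f,f), clear(a), clear(b), near(a), near(b), near(f), on(b), on(f)}
2. bind(b,d)  →  {above(a,a), above(b,b), above(c,c), above(d,a), above(d,b), above(f,f), clear(a), clear(b), near(a), near(b), near(f), on(b), on(f)}
3. bind(f,c)  →  {above(a,a), above(b,b), above(c,f), above(d,a), above(d,b), above(f,f), clear(a), clear(b), near(a), near(b), near(f), on(b), on(f)}
optimal plan length = 3; 3 ≤ 4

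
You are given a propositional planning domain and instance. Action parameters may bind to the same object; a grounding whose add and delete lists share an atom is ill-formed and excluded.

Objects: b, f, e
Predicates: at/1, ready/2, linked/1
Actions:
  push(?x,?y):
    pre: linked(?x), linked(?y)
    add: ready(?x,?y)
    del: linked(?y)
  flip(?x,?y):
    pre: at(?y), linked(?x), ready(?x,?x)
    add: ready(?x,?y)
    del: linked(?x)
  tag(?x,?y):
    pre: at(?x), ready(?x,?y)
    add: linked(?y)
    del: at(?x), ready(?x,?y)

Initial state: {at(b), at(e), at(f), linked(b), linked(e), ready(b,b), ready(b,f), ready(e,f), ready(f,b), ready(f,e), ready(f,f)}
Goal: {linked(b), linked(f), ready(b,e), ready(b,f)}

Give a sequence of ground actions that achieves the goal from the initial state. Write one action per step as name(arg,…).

push(b,e); tag(f,f)

1. push(b,e)  →  {at(b), at(e), at(f), linked(b), ready(b,b), ready(b,e), ready(b,f), ready(e,f), ready(f,b), ready(f,e), ready(f,f)}
2. tag(f,f)  →  {at(b), at(e), linked(b), linked(f), ready(b,b), ready(b,e), ready(b,f), ready(e,f), ready(f,b), ready(f,e)}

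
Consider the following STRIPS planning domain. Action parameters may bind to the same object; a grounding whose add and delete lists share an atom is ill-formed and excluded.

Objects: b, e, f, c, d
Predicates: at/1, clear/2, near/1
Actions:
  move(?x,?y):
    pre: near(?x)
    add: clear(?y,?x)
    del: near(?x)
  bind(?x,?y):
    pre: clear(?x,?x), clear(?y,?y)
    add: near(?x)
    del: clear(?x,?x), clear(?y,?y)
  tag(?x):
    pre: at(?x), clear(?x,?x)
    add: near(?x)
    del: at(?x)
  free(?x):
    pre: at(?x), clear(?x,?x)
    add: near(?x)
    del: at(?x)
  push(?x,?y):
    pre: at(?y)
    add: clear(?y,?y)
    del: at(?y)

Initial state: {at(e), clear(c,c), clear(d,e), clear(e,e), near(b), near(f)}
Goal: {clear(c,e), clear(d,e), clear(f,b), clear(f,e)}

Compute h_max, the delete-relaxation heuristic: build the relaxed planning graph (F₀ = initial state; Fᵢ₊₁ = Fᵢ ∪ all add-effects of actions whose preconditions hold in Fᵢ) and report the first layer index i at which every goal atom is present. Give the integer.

F0 = init (6 atoms)
F1 = F0 ∪ {clear(b,b), clear(b,f), clear(c,b), clear(c,f), clear(d,b), clear(d,f), clear(e,b), clear(e,f), clear(f,b), clear(f,f), near(c), near(e)}  (18 atoms)
F2 = F1 ∪ {clear(b,c), clear(b,e), clear(c,e), clear(d,c), clear(e,c), clear(f,c), clear(f,e)}  (25 atoms)
goal ⊆ F2  ⇒  h_max = 2

2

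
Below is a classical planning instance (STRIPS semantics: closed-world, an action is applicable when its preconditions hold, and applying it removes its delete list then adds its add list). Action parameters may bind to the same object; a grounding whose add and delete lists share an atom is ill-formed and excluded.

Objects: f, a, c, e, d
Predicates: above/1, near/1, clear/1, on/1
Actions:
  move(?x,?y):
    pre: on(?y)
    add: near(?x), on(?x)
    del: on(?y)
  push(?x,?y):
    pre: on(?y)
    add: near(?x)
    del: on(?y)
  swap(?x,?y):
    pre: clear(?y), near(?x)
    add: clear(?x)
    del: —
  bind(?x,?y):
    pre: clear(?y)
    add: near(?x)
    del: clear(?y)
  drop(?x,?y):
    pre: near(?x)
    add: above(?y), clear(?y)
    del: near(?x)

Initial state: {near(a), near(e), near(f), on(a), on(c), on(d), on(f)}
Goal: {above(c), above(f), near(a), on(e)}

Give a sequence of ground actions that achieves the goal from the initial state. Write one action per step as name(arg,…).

1. move(e,f)  →  {near(a), near(e), near(f), on(a), on(c), on(d), on(e)}
2. drop(f,f)  →  {above(f), clear(f), near(a), near(e), on(a), on(c), on(d), on(e)}
3. drop(e,c)  →  {above(c), above(f), clear(c), clear(f), near(a), on(a), on(c), on(d), on(e)}

move(e,f); drop(f,f); drop(e,c)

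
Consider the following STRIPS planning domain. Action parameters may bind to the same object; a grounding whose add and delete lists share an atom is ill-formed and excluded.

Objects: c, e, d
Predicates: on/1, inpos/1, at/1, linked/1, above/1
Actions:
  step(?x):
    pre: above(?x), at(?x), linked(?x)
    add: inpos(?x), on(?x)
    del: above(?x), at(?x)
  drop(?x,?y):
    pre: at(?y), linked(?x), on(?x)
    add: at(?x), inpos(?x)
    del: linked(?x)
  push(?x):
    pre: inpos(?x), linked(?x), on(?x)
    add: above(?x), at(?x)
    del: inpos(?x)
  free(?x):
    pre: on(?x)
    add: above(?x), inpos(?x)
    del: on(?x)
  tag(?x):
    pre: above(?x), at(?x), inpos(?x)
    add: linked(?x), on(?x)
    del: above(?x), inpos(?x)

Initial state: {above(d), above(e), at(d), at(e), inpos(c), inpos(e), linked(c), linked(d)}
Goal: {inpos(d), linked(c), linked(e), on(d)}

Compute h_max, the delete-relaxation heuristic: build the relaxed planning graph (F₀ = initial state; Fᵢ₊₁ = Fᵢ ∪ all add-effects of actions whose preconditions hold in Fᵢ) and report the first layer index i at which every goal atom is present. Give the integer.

F0 = init (8 atoms)
F1 = F0 ∪ {inpos(d), linked(e), on(d), on(e)}  (12 atoms)
goal ⊆ F1  ⇒  h_max = 1

1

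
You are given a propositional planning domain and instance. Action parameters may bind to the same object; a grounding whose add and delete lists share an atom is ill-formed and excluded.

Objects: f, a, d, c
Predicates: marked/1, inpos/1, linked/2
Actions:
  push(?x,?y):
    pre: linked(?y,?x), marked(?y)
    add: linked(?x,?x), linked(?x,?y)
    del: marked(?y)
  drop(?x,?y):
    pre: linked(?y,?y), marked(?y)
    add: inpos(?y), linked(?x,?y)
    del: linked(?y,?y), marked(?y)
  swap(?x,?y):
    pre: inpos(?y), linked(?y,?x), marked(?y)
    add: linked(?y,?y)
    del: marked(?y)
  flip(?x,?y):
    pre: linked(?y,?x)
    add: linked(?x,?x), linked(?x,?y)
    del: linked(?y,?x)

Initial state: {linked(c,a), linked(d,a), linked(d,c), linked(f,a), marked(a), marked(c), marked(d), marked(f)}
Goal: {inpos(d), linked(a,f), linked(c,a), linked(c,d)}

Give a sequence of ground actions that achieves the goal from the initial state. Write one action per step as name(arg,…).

1. push(a,f)  →  {linked(a,a), linked(a,f), linked(c,a), linked(d,a), linked(d,c), linked(f,a), marked(a), marked(c), marked(d)}
2. flip(a,d)  →  {linked(a,a), linked(a,d), linked(a,f), linked(c,a), linked(d,c), linked(f,a), marked(a), marked(c), marked(d)}
3. push(d,a)  →  {linked(a,a), linked(a,d), linked(a,f), linked(c,a), linked(d,a), linked(d,c), linked(d,d), linked(f,a), marked(c), marked(d)}
4. drop(c,d)  →  {inpos(d), linked(a,a), linked(a,d), linked(a,f), linked(c,a), linked(c,d), linked(d,a), linked(d,c), linked(f,a), marked(c)}

push(a,f); flip(a,d); push(d,a); drop(c,d)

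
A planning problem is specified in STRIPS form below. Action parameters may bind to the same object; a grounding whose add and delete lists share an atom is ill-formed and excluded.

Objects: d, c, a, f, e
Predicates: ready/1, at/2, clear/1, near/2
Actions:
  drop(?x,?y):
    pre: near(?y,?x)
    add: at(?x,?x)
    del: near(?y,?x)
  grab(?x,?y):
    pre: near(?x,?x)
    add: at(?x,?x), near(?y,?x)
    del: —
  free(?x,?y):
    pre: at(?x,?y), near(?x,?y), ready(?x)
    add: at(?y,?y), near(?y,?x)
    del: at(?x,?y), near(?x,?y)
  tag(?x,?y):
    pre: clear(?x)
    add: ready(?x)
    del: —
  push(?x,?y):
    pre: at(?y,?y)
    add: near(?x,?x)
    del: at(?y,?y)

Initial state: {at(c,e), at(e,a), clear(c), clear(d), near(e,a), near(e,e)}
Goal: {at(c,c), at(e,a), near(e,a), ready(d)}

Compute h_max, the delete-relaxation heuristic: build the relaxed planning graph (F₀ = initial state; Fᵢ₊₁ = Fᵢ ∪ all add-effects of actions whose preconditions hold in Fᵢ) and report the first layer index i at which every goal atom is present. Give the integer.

F0 = init (6 atoms)
F1 = F0 ∪ {at(a,a), at(e,e), near(a,e), near(c,e), near(d,e), near(f,e), ready(c), ready(d)}  (14 atoms)
F2 = F1 ∪ {near(a,a), near(c,c), near(d,d), near(e,c), near(f,f)}  (19 atoms)
F3 = F2 ∪ {at(c,c), at(d,d), at(f,f), near(a,c), near(a,d), near(a,f), near(c,a), near(c,d), near(c,f), near(d,a), near(d,c), near(d,f), near(e,d), near(e,f), near(f,a), near(f,c), near(f,d)}  (36 atoms)
goal ⊆ F3  ⇒  h_max = 3

3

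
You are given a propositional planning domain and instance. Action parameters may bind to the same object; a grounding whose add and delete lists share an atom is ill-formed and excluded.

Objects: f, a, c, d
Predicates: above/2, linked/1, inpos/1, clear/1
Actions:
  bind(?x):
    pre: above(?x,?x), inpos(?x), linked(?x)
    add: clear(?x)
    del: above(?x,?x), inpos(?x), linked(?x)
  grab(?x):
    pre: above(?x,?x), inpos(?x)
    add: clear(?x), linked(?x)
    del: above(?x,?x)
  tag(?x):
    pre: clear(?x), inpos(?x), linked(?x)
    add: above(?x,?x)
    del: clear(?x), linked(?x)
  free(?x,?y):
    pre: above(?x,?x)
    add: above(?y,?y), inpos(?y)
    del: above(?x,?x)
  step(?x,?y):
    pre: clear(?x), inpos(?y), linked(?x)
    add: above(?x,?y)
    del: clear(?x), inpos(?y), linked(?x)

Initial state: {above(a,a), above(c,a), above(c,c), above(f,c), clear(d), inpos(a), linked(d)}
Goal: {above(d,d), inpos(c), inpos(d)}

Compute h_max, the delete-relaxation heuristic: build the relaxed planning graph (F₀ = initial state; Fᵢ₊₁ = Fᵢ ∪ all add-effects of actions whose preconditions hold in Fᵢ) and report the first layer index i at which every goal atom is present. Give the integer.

F0 = init (7 atoms)
F1 = F0 ∪ {above(d,a), above(d,d), above(f,f), clear(a), inpos(c), inpos(d), inpos(f), linked(a)}  (15 atoms)
goal ⊆ F1  ⇒  h_max = 1

1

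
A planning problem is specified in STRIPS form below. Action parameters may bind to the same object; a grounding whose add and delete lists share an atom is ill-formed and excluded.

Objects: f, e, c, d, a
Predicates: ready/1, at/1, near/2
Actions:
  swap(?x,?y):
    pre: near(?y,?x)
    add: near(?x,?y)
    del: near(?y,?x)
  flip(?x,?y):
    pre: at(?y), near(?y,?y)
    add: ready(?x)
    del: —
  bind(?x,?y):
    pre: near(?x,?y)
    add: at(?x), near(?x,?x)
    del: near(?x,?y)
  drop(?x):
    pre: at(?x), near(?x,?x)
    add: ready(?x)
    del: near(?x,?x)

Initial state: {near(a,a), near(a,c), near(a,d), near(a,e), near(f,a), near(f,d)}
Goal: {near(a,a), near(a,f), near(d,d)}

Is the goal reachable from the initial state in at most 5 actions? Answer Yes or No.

1. swap(d,f)  →  {near(a,a), near(a,c), near(a,d), near(a,e), near(d,f), near(f,a)}
2. swap(a,f)  →  {near(a,a), near(a,c), near(a,d), near(a,e), near(a,f), near(d,f)}
3. bind(d,f)  →  {at(d), near(a,a), near(a,c), near(a,d), near(a,e), near(a,f), near(d,d)}
optimal plan length = 3; 3 ≤ 5

Yes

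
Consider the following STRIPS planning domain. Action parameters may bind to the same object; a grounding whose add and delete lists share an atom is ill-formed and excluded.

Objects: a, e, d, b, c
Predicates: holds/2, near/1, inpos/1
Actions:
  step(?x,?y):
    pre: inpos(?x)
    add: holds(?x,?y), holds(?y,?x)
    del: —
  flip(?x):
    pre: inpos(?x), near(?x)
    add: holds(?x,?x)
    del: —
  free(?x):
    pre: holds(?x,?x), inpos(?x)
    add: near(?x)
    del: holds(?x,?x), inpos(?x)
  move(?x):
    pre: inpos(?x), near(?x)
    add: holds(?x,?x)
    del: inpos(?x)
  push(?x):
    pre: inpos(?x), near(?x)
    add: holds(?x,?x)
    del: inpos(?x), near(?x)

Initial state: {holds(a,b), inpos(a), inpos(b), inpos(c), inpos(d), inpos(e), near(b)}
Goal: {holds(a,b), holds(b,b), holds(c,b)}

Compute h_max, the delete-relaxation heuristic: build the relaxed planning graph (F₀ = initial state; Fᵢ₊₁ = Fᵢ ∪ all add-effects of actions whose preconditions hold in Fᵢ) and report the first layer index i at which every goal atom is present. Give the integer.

1

F0 = init (7 atoms)
F1 = F0 ∪ {holds(a,a), holds(a,c), holds(a,d), holds(a,e), holds(b,a), holds(b,b), holds(b,c), holds(b,d), holds(b,e), holds(c,a), holds(c,b), holds(c,c), holds(c,d), holds(c,e), holds(d,a), holds(d,b), holds(d,c), holds(d,d), holds(d,e), holds(e,a), holds(e,b), holds(e,c), holds(e,d), holds(e,e)}  (31 atoms)
goal ⊆ F1  ⇒  h_max = 1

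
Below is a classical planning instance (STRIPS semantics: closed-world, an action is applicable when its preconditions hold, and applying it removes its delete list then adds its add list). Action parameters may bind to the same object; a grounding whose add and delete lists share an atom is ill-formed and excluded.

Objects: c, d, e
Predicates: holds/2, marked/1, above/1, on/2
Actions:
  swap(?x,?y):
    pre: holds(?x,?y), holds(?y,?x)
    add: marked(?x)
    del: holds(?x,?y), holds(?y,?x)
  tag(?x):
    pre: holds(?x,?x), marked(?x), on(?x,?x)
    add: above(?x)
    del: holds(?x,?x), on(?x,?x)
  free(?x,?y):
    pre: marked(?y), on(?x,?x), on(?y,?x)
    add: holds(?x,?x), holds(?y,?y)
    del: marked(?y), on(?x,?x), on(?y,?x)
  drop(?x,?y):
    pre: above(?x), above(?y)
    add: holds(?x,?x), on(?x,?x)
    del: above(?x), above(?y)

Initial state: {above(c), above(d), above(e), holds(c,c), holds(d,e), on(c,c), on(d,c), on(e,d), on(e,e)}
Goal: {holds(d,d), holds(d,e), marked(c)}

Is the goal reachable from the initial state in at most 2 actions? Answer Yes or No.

Yes

1. swap(c,c)  →  {above(c), above(d), above(e), holds(d,e), marked(c), on(c,c), on(d,c), on(e,d), on(e,e)}
2. drop(d,c)  →  {above(e), holds(d,d), holds(d,e), marked(c), on(c,c), on(d,c), on(d,d), on(e,d), on(e,e)}
optimal plan length = 2; 2 ≤ 2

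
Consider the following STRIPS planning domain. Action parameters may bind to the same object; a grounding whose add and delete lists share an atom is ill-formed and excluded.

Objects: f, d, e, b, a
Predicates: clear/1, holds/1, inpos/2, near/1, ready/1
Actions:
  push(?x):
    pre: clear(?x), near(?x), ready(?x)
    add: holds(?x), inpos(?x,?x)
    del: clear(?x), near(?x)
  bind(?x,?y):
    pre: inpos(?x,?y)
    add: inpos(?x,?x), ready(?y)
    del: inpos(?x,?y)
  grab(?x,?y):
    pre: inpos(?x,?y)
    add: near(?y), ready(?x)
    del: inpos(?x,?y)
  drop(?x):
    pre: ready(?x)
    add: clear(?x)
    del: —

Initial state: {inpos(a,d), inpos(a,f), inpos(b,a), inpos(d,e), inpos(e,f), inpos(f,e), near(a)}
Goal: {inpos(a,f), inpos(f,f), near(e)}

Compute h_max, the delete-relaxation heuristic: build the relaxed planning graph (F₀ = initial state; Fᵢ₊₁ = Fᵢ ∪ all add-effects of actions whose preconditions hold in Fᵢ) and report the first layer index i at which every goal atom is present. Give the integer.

1

F0 = init (7 atoms)
F1 = F0 ∪ {inpos(a,a), inpos(b,b), inpos(d,d), inpos(e,e), inpos(f,f), near(d), near(e), near(f), ready(a), ready(b), ready(d), ready(e), ready(f)}  (20 atoms)
goal ⊆ F1  ⇒  h_max = 1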